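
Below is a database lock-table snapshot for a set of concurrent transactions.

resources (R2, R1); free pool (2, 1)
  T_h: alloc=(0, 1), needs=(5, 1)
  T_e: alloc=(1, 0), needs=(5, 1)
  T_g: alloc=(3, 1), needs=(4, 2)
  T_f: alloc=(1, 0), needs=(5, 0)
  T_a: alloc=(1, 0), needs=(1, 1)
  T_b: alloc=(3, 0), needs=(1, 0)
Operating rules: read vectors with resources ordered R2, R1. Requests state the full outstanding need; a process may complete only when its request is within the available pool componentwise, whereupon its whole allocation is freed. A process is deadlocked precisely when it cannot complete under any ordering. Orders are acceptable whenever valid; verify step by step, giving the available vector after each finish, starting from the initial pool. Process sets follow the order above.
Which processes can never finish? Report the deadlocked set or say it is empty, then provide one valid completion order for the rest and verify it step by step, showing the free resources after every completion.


The deadlocked set is empty.
Key observation: T_b leads a chain of completions in which each release enables another process.
One completion order for the rest: T_b, T_a, T_e, T_h, T_g, T_f. Verifying each step:
  pool = (2, 1)
  T_b: need (1, 0) fits (2, 1); releases (3, 0), pool now (5, 1)
  T_a: need (1, 1) fits (5, 1); releases (1, 0), pool now (6, 1)
  T_e: need (5, 1) fits (6, 1); releases (1, 0), pool now (7, 1)
  T_h: need (5, 1) fits (7, 1); releases (0, 1), pool now (7, 2)
  T_g: need (4, 2) fits (7, 2); releases (3, 1), pool now (10, 3)
  T_f: need (5, 0) fits (10, 3); releases (1, 0), pool now (11, 3)


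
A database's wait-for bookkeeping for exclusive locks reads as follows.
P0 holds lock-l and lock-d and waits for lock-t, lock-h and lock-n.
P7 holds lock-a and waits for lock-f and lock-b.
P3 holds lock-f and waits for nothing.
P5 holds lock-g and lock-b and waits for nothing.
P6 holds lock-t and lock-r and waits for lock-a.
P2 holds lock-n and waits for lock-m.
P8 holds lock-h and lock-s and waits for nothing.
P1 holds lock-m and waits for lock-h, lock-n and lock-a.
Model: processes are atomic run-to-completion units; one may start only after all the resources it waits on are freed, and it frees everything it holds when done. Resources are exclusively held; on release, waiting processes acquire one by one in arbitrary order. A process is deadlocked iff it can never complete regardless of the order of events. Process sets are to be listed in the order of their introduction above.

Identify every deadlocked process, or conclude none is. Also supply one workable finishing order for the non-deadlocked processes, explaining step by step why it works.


Deadlocked set: P0, P2 and P1.
Key observation: the waits loop around P2 -> P1 -> P2 with no way out; P0 waits into the deadlock from upstream.
One completion order for the rest: P8, P3, P5, P7, P6.
Check, step by step:
  P8 waits on nothing -> runs at once and releases lock-h and lock-s
  P3 waits on nothing -> runs at once and releases lock-f
  P5 waits on nothing -> runs at once and releases lock-g and lock-b
  P7: everything it awaited (lock-f and lock-b) is free; runs, freeing lock-a
  P6: everything it awaited (lock-a) is free; runs, freeing lock-t and lock-r


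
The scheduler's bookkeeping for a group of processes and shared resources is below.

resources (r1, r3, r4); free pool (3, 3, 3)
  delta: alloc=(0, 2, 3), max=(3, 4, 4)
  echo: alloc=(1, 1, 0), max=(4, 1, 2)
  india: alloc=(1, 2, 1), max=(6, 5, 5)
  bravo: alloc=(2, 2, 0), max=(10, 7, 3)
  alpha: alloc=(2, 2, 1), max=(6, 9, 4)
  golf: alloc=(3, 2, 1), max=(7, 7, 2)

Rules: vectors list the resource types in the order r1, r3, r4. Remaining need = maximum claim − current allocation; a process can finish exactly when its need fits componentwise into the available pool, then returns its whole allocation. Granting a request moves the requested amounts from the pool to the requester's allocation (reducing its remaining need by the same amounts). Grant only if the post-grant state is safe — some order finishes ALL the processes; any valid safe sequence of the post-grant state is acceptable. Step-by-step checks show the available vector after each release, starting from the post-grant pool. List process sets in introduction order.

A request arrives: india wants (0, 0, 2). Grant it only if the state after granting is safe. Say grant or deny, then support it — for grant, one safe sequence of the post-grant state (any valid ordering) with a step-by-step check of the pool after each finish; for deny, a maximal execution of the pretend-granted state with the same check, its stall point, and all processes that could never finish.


GRANT — the state after the grant stays safe, e.g. via delta, echo, golf, india, bravo, alpha.
Key observation: after the grant the pool drops to (3, 3, 1), which still lets delta finish first and unwind the rest.
Check on the post-grant state, step by step:
  pool = (3, 3, 1)
  delta: need (3, 2, 1) fits (3, 3, 1); releases (0, 2, 3), pool now (3, 5, 4)
  echo: need (3, 0, 2) fits (3, 5, 4); releases (1, 1, 0), pool now (4, 6, 4)
  golf: need (4, 5, 1) fits (4, 6, 4); releases (3, 2, 1), pool now (7, 8, 5)
  india: need (5, 3, 2) fits (7, 8, 5); releases (1, 2, 3), pool now (8, 10, 8)
  bravo: need (8, 5, 3) fits (8, 10, 8); releases (2, 2, 0), pool now (10, 12, 8)
  alpha: need (4, 7, 3) fits (10, 12, 8); releases (2, 2, 1), pool now (12, 14, 9)


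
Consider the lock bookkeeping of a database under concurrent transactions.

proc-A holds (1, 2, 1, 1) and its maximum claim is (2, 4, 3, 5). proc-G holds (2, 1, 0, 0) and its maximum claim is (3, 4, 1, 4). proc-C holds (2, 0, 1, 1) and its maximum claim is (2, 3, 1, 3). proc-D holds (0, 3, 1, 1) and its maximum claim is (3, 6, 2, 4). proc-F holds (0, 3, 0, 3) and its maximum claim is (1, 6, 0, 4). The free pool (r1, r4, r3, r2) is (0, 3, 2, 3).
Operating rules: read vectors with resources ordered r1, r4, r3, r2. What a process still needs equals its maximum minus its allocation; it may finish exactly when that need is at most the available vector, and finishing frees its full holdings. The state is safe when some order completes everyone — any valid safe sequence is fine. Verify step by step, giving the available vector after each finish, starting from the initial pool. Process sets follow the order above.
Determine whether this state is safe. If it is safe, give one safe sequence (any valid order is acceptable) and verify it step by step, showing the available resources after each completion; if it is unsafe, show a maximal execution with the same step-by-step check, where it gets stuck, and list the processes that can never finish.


The state is SAFE; one workable sequence: proc-C, proc-G, proc-A, proc-F, proc-D.
Key observation: proc-C is the earliest step where a requested resource binds exactly: need (0, 3, 0, 2), pool (0, 3, 2, 3) at its turn.
Verifying each step:
  pool = (0, 3, 2, 3)
  proc-C: need (0, 3, 0, 2) fits (0, 3, 2, 3); releases (2, 0, 1, 1), pool now (2, 3, 3, 4)
  proc-G: need (1, 3, 1, 4) fits (2, 3, 3, 4); releases (2, 1, 0, 0), pool now (4, 4, 3, 4)
  proc-A: need (1, 2, 2, 4) fits (4, 4, 3, 4); releases (1, 2, 1, 1), pool now (5, 6, 4, 5)
  proc-F: need (1, 3, 0, 1) fits (5, 6, 4, 5); releases (0, 3, 0, 3), pool now (5, 9, 4, 8)
  proc-D: need (3, 3, 1, 3) fits (5, 9, 4, 8); releases (0, 3, 1, 1), pool now (5, 12, 5, 9)


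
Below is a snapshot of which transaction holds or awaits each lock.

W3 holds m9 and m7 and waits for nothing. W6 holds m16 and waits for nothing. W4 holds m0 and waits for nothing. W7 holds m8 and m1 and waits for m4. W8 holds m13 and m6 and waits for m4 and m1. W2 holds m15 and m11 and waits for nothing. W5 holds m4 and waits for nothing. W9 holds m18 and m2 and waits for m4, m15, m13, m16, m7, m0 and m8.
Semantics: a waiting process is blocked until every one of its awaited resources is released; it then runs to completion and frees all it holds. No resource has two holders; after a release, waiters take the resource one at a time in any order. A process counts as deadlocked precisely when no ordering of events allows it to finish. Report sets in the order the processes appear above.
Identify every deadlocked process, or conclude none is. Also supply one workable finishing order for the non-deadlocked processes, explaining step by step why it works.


The deadlocked set is empty.
Key observation: there is no circular wait here — follow any chain and it reaches a process that is free to run now.
The rest can finish in the order W5, W4, W3, W7, W2, W6, W8, W9.
Check, step by step:
  run W5 (it waits on nothing); releases m4
  run W4 (it waits on nothing); releases m0
  run W3 (it waits on nothing); releases m9 and m7
  run W7 (all its waits — m4 — are resolved); releases m8 and m1
  run W2 (it waits on nothing); releases m15 and m11
  run W6 (it waits on nothing); releases m16
  run W8 (all its waits — m4 and m1 — are resolved); releases m13 and m6
  run W9 (all its waits — m4, m15, m13, m16, m7, m0 and m8 — are resolved); releases m18 and m2


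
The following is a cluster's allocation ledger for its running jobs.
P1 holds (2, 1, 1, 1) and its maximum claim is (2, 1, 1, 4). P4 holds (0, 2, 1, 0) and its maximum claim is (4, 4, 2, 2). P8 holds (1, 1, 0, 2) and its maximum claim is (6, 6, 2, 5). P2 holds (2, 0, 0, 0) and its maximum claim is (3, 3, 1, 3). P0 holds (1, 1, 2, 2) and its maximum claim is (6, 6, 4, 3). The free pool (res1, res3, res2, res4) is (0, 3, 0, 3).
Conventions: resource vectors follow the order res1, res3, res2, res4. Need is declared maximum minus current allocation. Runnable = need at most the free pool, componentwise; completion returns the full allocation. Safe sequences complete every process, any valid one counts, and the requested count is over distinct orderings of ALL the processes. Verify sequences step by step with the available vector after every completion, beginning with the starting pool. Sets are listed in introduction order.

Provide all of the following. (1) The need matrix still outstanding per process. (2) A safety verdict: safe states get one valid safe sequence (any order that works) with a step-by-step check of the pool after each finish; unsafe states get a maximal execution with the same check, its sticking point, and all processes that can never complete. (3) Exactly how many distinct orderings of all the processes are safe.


(1) Outstanding need per process (order res1, res3, res2, res4):
  P1: (0, 0, 0, 3)
  P4: (4, 2, 1, 2)
  P8: (5, 5, 2, 3)
  P2: (1, 3, 1, 3)
  P0: (5, 5, 2, 1)
(2) UNSAFE — no complete ordering exists.
Key observation: the wall is res1: completing P1, P2, P4 brings the pool only to (4, 6, 2, 4), and all the rest need more.
A maximal execution: P1, P2, P4 — then nothing else fits. Step-by-step check:
  pool = (0, 3, 0, 3)
  run P1 (needs (0, 0, 0, 3), free (0, 3, 0, 3)); after release of (2, 1, 1, 1) the pool is (2, 4, 1, 4)
  run P2 (needs (1, 3, 1, 3), free (2, 4, 1, 4)); after release of (2, 0, 0, 0) the pool is (4, 4, 1, 4)
  run P4 (needs (4, 2, 1, 2), free (4, 4, 1, 4)); after release of (0, 2, 1, 0) the pool is (4, 6, 2, 4)
  P8 still needs (5, 5, 2, 3) but only (4, 6, 2, 4) is free — short on res1
  P0 still needs (5, 5, 2, 1) but only (4, 6, 2, 4) is free — short on res1
Processes that can never finish: P8 and P0.
(3) Precisely 0 of the possible complete orderings are safe sequences.


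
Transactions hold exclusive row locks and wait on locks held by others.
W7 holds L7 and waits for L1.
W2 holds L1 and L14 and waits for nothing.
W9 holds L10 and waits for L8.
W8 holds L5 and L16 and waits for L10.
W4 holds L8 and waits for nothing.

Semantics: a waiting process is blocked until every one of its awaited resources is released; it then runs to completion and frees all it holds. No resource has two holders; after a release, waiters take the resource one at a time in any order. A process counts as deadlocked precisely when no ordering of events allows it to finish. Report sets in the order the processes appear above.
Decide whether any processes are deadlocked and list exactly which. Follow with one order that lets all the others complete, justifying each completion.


No process is deadlocked.
Key observation: there is no circular wait here — follow any chain and it reaches a process that is free to run now.
One completion order for the rest: W2, W4, W9, W8, W7.
Check, step by step:
  W2: no waits; runs immediately, freeing L1 and L14
  W4: no waits; runs immediately, freeing L8
  run W9 (all its waits — L8 — are resolved); releases L10
  run W8 (all its waits — L10 — are resolved); releases L5 and L16
  run W7 (all its waits — L1 — are resolved); releases L7


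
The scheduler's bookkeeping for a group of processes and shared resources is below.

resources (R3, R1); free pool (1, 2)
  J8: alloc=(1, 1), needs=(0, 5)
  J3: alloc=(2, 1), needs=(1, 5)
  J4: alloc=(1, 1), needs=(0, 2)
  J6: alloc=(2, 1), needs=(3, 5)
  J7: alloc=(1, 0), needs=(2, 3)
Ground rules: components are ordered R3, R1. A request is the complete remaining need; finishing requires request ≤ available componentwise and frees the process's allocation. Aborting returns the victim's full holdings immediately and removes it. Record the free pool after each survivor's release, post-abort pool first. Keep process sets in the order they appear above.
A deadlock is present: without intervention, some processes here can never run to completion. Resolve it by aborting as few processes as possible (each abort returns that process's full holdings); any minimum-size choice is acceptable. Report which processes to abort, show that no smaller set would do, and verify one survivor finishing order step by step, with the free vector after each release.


The answer: abort J3 and J6.
Key observation: aborting J3 and J6 returns (4, 2), and J8 — hopeless before — runs at step 3 with the returned capacity in the pool.
No one abort is enough; case by case: J8 alone leaves J3 blocked (short on R1); J3 alone leaves J8 blocked (short on R1); J4 alone leaves J8 blocked (short on R1); J6 alone leaves J8 blocked (short on R1); J7 alone leaves J8 blocked (short on R1).
Survivors finish in the order: J7, J4, J8. Step-by-step check (pool after the aborts first):
  pool = (5, 4)
  run J7 (needs (2, 3), free (5, 4)); after release of (1, 0) the pool is (6, 4)
  run J4 (needs (0, 2), free (6, 4)); after release of (1, 1) the pool is (7, 5)
  run J8 (needs (0, 5), free (7, 5)); after release of (1, 1) the pool is (8, 6)


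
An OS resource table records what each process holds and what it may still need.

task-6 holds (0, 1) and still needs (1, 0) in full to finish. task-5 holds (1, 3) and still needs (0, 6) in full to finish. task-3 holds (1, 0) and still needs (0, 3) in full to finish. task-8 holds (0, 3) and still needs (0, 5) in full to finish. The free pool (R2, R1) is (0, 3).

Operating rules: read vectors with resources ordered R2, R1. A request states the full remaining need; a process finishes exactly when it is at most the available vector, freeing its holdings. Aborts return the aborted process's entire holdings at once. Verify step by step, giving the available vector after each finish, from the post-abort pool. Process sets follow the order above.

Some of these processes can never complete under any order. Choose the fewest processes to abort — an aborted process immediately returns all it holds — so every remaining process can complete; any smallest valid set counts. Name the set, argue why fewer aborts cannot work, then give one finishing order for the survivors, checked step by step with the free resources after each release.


The answer: abort task-8.
Key observation: task-5 could never have finished before the abort; with (0, 3) returned by task-8, it fits at step 3.
Minimality: the empty abort set fails — the state is deadlocked as it stands.
Survivors finish in the order: task-3, task-6, task-5. Verifying each step (pool after the aborts first):
  pool = (0, 6)
  task-3: need (0, 3) fits (0, 6); releases (1, 0), pool now (1, 6)
  task-6: need (1, 0) fits (1, 6); releases (0, 1), pool now (1, 7)
  task-5: need (0, 6) fits (1, 7); releases (1, 3), pool now (2, 10)


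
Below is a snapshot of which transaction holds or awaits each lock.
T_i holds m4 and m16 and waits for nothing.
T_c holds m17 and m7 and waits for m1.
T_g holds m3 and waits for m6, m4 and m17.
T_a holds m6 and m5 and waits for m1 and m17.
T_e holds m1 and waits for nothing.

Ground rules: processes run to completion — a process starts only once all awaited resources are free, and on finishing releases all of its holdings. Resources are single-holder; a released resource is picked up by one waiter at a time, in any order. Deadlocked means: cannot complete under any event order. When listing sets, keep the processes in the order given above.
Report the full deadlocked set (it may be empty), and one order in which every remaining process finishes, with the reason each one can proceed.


The deadlocked set is empty.
Key observation: the wait graph is acyclic; completion cascades from the unblocked processes through everyone else.
One completion order for the rest: T_e, T_i, T_c, T_a, T_g.
Step-by-step check:
  T_e: no waits; runs immediately, freeing m1
  T_i: no waits; runs immediately, freeing m4 and m16
  T_c waits on m1 — all released -> runs and releases m17 and m7
  T_a waits on m1 and m17 — all released -> runs and releases m6 and m5
  T_g waits on m6, m4 and m17 — all released -> runs and releases m3


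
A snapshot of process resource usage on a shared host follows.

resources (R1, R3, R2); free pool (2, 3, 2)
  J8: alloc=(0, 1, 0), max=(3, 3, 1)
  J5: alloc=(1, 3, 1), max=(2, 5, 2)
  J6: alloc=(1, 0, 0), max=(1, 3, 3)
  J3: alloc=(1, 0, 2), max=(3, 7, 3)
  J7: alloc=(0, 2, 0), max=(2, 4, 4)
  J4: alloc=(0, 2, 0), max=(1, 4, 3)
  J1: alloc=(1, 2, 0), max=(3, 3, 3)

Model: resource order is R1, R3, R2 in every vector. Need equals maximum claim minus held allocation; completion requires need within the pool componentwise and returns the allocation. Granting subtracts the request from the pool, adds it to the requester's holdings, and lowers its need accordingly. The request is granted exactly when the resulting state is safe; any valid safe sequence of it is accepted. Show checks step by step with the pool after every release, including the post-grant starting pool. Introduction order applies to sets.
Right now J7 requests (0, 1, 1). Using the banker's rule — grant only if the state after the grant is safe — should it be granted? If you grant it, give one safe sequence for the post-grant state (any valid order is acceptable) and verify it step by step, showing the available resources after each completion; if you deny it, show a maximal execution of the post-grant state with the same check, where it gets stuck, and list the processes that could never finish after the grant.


DENY: after the grant no complete ordering would exist.
Key observation: after J5, J8 the pool peaks at (3, 6, 2), and each blocked process is short somewhere: J6 on R2; J3 on R3; J7 on R2; J4 on R2; J1 on R2.
Pretend the grant happened; the run J5, J8 goes as far as possible. Walking it through:
  pool = (2, 2, 1)
  run J5 (needs (1, 2, 1), free (2, 2, 1)); after release of (1, 3, 1) the pool is (3, 5, 2)
  run J8 (needs (3, 2, 1), free (3, 5, 2)); after release of (0, 1, 0) the pool is (3, 6, 2)
  J6 still needs (0, 3, 3) but only (3, 6, 2) is free — short on R2
  J3 still needs (2, 7, 1) but only (3, 6, 2) is free — short on R3
  J7 still needs (2, 1, 3) but only (3, 6, 2) is free — short on R2
  J4 still needs (1, 2, 3) but only (3, 6, 2) is free — short on R2
  J1 still needs (2, 1, 3) but only (3, 6, 2) is free — short on R2
Post-grant, the permanently blocked set is J6, J3, J7, J4 and J1.


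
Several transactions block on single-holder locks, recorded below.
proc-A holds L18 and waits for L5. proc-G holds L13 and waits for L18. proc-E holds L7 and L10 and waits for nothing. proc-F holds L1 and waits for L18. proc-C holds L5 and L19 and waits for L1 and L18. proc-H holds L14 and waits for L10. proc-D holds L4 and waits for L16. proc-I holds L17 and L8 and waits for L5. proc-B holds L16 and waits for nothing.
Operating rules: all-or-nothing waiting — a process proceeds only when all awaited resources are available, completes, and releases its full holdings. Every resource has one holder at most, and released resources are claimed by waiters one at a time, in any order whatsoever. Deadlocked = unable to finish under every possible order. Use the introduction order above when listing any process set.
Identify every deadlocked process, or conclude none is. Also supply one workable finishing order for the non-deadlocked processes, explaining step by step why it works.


Deadlocked: proc-A, proc-G, proc-F, proc-C and proc-I.
Key observation: the waits loop around proc-A -> proc-C -> proc-A with no way out; proc-F is caught in further circular waits and proc-G and proc-I wait into the deadlock from upstream.
The rest can finish in the order proc-E, proc-H, proc-B, proc-D.
Verifying each step:
  proc-E waits on nothing -> runs at once and releases L7 and L10
  run proc-H (all its waits — L10 — are resolved); releases L14
  proc-B waits on nothing -> runs at once and releases L16
  run proc-D (all its waits — L16 — are resolved); releases L4


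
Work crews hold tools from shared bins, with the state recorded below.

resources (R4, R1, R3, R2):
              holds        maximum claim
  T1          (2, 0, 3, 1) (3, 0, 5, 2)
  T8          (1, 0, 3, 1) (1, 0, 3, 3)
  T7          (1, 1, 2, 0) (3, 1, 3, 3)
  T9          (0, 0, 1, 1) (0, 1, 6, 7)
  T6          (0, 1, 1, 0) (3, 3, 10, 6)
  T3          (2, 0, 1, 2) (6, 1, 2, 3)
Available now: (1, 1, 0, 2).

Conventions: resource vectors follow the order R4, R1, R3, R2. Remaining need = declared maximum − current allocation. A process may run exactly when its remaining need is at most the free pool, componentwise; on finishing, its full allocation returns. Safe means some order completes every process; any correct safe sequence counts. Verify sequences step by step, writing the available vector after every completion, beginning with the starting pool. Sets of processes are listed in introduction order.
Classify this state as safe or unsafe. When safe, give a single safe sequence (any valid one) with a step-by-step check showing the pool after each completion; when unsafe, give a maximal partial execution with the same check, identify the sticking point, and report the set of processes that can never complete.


SAFE, for example via the order T8, T7, T1, T3, T9, T6.
Key observation: the order's first zero-slack moment is T8 ((0, 0, 0, 2) needed, (1, 1, 0, 2) free — a requested resource with nothing to spare).
Verifying each step:
  pool = (1, 1, 0, 2)
  T8: need (0, 0, 0, 2) fits (1, 1, 0, 2); releases (1, 0, 3, 1), pool now (2, 1, 3, 3)
  T7: need (2, 0, 1, 3) fits (2, 1, 3, 3); releases (1, 1, 2, 0), pool now (3, 2, 5, 3)
  T1: need (1, 0, 2, 1) fits (3, 2, 5, 3); releases (2, 0, 3, 1), pool now (5, 2, 8, 4)
  T3: need (4, 1, 1, 1) fits (5, 2, 8, 4); releases (2, 0, 1, 2), pool now (7, 2, 9, 6)
  T9: need (0, 1, 5, 6) fits (7, 2, 9, 6); releases (0, 0, 1, 1), pool now (7, 2, 10, 7)
  T6: need (3, 2, 9, 6) fits (7, 2, 10, 7); releases (0, 1, 1, 0), pool now (7, 3, 11, 7)


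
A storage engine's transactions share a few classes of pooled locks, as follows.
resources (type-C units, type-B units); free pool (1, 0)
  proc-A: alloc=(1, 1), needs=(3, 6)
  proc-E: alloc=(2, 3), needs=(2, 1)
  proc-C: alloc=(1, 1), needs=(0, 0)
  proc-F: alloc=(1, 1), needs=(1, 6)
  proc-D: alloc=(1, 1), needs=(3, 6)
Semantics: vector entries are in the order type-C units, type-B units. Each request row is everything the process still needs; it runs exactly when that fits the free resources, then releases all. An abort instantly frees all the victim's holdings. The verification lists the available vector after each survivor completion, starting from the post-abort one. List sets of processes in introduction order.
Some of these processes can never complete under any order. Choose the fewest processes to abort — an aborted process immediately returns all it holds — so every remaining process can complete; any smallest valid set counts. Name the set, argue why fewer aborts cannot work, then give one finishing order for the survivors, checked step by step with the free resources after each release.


Abort proc-A and proc-D.
Key observation: no ordering could ever have run proc-F before the abort of proc-A and proc-D; with (2, 2) back in the pool it fits at step 3.
No one abort is enough; case by case: proc-A alone leaves proc-F blocked (short on type-B units); proc-E alone leaves proc-A blocked (short on type-B units); proc-C alone leaves proc-A blocked (short on type-B units); proc-F alone leaves proc-A blocked (short on type-B units); proc-D alone leaves proc-A blocked (short on type-B units).
The survivors complete as proc-C, proc-E, proc-F. Walking it through (starting from the post-abort pool):
  pool = (3, 2)
  run proc-C (needs (0, 0), free (3, 2)); after release of (1, 1) the pool is (4, 3)
  run proc-E (needs (2, 1), free (4, 3)); after release of (2, 3) the pool is (6, 6)
  run proc-F (needs (1, 6), free (6, 6)); after release of (1, 1) the pool is (7, 7)


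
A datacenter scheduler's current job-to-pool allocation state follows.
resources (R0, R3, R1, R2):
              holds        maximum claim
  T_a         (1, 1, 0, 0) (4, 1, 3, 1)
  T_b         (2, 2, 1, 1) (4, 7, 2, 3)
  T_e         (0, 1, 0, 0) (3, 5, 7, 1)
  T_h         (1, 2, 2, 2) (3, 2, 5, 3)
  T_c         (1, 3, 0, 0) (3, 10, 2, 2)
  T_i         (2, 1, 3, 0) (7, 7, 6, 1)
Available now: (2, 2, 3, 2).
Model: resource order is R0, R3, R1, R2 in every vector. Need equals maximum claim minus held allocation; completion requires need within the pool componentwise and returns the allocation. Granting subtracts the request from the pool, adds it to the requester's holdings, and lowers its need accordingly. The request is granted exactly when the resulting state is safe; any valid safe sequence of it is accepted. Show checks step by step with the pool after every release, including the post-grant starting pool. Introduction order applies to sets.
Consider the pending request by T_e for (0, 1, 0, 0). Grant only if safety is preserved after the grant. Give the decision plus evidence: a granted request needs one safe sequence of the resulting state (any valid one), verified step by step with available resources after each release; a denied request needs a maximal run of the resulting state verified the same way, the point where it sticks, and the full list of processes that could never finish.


DENY: after the grant no complete ordering would exist.
Key observation: after T_h, T_a the pool peaks at (4, 4, 5, 4), and each blocked process is short somewhere: T_b on R3; T_e on R1; T_c on R3; T_i on R0, R3.
On the post-grant state, T_h, T_a is a maximal run — nothing extends it. Step-by-step check:
  pool = (2, 1, 3, 2)
  T_h needs (2, 0, 3, 1) <= (2, 1, 3, 2) -> finishes; pool += (1, 2, 2, 2) = (3, 3, 5, 4)
  T_a needs (3, 0, 3, 1) <= (3, 3, 5, 4) -> finishes; pool += (1, 1, 0, 0) = (4, 4, 5, 4)
  T_b cannot run: need (2, 5, 1, 2) vs free (4, 4, 5, 4) (insufficient R3)
  T_e cannot run: need (3, 3, 7, 1) vs free (4, 4, 5, 4) (insufficient R1)
  T_c cannot run: need (2, 7, 2, 2) vs free (4, 4, 5, 4) (insufficient R3)
  T_i cannot run: need (5, 6, 3, 1) vs free (4, 4, 5, 4) (insufficient R0 and R3)
Post-grant, the permanently blocked set is T_b, T_e, T_c and T_i.


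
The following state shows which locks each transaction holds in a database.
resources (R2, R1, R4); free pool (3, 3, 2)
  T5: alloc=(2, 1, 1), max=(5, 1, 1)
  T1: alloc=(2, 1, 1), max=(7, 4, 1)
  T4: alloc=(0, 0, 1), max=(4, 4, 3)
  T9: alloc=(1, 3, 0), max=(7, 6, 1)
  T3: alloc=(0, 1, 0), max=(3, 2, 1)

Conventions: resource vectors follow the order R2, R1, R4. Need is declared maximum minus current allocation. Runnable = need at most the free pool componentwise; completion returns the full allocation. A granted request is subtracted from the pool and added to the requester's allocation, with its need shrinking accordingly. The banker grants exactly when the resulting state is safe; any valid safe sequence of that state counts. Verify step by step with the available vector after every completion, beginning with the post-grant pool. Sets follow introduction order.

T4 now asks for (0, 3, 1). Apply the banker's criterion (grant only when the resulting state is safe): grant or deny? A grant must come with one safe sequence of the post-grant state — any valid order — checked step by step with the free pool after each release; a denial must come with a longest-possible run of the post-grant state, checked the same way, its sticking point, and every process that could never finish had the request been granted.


GRANT. The post-grant state is safe; one safe sequence: T5, T3, T4, T1, T9.
Key observation: after the grant the pool drops to (3, 0, 1), which still lets T5 finish first and unwind the rest.
Check on the post-grant state, step by step:
  pool = (3, 0, 1)
  run T5 (needs (3, 0, 0), free (3, 0, 1)); after release of (2, 1, 1) the pool is (5, 1, 2)
  run T3 (needs (3, 1, 1), free (5, 1, 2)); after release of (0, 1, 0) the pool is (5, 2, 2)
  run T4 (needs (4, 1, 1), free (5, 2, 2)); after release of (0, 3, 2) the pool is (5, 5, 4)
  run T1 (needs (5, 3, 0), free (5, 5, 4)); after release of (2, 1, 1) the pool is (7, 6, 5)
  run T9 (needs (6, 3, 1), free (7, 6, 5)); after release of (1, 3, 0) the pool is (8, 9, 5)


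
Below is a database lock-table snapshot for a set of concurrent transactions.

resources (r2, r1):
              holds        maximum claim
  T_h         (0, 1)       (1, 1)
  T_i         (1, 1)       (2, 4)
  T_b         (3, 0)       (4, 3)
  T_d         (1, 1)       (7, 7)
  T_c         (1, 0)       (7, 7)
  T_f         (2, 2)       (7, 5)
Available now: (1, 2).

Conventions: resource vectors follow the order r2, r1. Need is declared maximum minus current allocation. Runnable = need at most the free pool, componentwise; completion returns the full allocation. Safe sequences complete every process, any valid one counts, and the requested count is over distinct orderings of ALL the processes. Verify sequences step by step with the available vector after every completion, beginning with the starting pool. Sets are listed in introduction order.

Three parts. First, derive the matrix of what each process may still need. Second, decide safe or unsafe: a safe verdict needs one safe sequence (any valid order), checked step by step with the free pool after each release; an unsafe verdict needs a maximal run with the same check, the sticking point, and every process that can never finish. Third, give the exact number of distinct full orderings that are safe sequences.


(1) Need matrix, components ordered r2, r1:
  T_h: (1, 0)
  T_i: (1, 3)
  T_b: (1, 3)
  T_d: (6, 6)
  T_c: (6, 7)
  T_f: (5, 3)
(2) SAFE. One safe sequence: T_h, T_b, T_i, T_f, T_d, T_c.
Key observation: T_h is the earliest step where a requested resource binds exactly: need (1, 0), pool (1, 2) at its turn.
Step-by-step check:
  pool = (1, 2)
  run T_h (needs (1, 0), free (1, 2)); after release of (0, 1) the pool is (1, 3)
  run T_b (needs (1, 3), free (1, 3)); after release of (3, 0) the pool is (4, 3)
  run T_i (needs (1, 3), free (4, 3)); after release of (1, 1) the pool is (5, 4)
  run T_f (needs (5, 3), free (5, 4)); after release of (2, 2) the pool is (7, 6)
  run T_d (needs (6, 6), free (7, 6)); after release of (1, 1) the pool is (8, 7)
  run T_c (needs (6, 7), free (8, 7)); after release of (1, 0) the pool is (9, 7)
(3) Exactly 2 of the possible complete orderings are safe sequences.


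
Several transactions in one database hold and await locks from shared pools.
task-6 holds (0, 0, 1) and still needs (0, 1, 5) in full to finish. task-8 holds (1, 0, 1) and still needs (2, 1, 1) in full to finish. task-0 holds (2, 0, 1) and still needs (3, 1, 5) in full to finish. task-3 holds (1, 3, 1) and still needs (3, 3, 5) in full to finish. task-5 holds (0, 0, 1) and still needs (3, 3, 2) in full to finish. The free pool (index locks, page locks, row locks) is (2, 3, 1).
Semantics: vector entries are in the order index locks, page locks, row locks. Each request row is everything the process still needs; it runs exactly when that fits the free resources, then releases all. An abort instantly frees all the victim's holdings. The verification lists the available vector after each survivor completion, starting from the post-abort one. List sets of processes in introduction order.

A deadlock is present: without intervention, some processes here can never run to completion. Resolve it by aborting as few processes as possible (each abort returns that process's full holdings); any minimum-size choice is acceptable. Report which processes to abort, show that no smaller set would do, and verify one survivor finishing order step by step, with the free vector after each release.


Abort task-0 and task-3.
Key observation: task-6 was stuck for good until task-0 and task-3 gave back (3, 3, 2); in the order shown it finishes at step 3.
Why nothing smaller works — every single abort fails: task-6 alone leaves task-0 blocked (short on row locks); task-8 alone leaves task-6 blocked (short on row locks); task-0 alone leaves task-6 blocked (short on row locks); task-3 alone leaves task-6 blocked (short on row locks); task-5 alone leaves task-6 blocked (short on row locks).
One survivor order: task-5, task-8, task-6. Step-by-step check (post-abort pool first):
  pool = (5, 6, 3)
  task-5: need (3, 3, 2) fits (5, 6, 3); releases (0, 0, 1), pool now (5, 6, 4)
  task-8: need (2, 1, 1) fits (5, 6, 4); releases (1, 0, 1), pool now (6, 6, 5)
  task-6: need (0, 1, 5) fits (6, 6, 5); releases (0, 0, 1), pool now (6, 6, 6)


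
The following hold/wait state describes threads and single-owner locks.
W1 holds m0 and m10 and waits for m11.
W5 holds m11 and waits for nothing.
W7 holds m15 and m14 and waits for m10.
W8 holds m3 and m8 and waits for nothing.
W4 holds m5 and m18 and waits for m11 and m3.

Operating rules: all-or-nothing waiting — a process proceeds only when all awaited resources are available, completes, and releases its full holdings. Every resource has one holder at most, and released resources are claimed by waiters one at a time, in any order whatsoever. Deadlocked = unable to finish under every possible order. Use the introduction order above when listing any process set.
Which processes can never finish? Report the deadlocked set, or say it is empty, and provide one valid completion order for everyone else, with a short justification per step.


The deadlocked set is empty.
Key observation: the wait relation is loop-free; peeling off processes with no waits unwinds the whole state.
A valid finishing order for the others: W8, W5, W4, W1, W7.
Walking it through:
  W8: no waits; runs immediately, freeing m3 and m8
  W5: no waits; runs immediately, freeing m11
  run W4 (all its waits — m11 and m3 — are resolved); releases m5 and m18
  run W1 (all its waits — m11 — are resolved); releases m0 and m10
  run W7 (all its waits — m10 — are resolved); releases m15 and m14


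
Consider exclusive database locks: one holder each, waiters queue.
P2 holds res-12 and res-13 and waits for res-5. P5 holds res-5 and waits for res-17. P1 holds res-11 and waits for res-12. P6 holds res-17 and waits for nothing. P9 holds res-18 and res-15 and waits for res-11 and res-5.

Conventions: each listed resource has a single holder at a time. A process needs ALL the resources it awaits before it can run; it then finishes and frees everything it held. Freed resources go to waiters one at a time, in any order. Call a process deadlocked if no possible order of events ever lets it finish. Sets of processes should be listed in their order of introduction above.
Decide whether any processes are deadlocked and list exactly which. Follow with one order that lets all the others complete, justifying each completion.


No process is deadlocked.
Key observation: the wait relation is loop-free; peeling off processes with no waits unwinds the whole state.
The rest can finish in the order P6, P5, P2, P1, P9.
Check, step by step:
  run P6 (it waits on nothing); releases res-17
  P5: everything it awaited (res-17) is free; runs, freeing res-5
  P2: everything it awaited (res-5) is free; runs, freeing res-12 and res-13
  P1: everything it awaited (res-12) is free; runs, freeing res-11
  P9: everything it awaited (res-11 and res-5) is free; runs, freeing res-18 and res-15


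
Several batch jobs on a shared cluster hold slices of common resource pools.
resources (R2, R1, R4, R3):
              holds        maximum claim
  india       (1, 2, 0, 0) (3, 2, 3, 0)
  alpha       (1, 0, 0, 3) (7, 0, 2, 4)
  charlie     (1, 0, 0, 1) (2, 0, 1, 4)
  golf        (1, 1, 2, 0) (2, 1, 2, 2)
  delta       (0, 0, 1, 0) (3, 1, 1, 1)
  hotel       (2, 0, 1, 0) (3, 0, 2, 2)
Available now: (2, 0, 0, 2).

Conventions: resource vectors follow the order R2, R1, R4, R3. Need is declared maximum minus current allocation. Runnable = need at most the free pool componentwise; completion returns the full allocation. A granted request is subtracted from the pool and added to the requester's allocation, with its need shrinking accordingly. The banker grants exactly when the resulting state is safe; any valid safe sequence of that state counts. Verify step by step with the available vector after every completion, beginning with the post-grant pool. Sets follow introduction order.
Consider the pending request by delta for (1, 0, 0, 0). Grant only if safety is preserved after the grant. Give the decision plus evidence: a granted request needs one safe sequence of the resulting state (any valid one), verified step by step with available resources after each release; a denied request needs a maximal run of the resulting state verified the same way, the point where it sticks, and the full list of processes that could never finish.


GRANT. The post-grant state is safe; one safe sequence: golf, hotel, delta, india, alpha, charlie.
Key observation: granting shrinks the pool to (1, 0, 0, 2), yet golf still fits and the chain goes through.
Step-by-step check of the post-grant state:
  pool = (1, 0, 0, 2)
  golf needs (1, 0, 0, 2) <= (1, 0, 0, 2) -> finishes; pool += (1, 1, 2, 0) = (2, 1, 2, 2)
  hotel needs (1, 0, 1, 2) <= (2, 1, 2, 2) -> finishes; pool += (2, 0, 1, 0) = (4, 1, 3, 2)
  delta needs (2, 1, 0, 1) <= (4, 1, 3, 2) -> finishes; pool += (1, 0, 1, 0) = (5, 1, 4, 2)
  india needs (2, 0, 3, 0) <= (5, 1, 4, 2) -> finishes; pool += (1, 2, 0, 0) = (6, 3, 4, 2)
  alpha needs (6, 0, 2, 1) <= (6, 3, 4, 2) -> finishes; pool += (1, 0, 0, 3) = (7, 3, 4, 5)
  charlie needs (1, 0, 1, 3) <= (7, 3, 4, 5) -> finishes; pool += (1, 0, 0, 1) = (8, 3, 4, 6)


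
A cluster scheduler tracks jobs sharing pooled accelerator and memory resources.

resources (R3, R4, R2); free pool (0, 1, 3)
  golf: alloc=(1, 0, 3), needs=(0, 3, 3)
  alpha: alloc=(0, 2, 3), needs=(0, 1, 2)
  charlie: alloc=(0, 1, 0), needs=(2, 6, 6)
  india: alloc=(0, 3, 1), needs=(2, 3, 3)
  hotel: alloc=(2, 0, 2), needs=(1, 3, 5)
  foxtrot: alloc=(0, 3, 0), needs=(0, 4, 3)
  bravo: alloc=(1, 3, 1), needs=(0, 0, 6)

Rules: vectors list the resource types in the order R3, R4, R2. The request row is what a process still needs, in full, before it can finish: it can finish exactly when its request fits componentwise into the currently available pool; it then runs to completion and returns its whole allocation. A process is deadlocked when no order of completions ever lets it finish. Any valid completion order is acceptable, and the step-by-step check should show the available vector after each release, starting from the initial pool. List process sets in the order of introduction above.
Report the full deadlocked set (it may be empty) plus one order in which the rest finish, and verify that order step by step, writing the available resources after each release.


No process is deadlocked.
Key observation: beginning at alpha, releases accumulate fast enough that every process eventually fits.
One completion order for the rest: alpha, bravo, hotel, india, golf, charlie, foxtrot. Step-by-step check:
  pool = (0, 1, 3)
  alpha: need (0, 1, 2) fits (0, 1, 3); releases (0, 2, 3), pool now (0, 3, 6)
  bravo: need (0, 0, 6) fits (0, 3, 6); releases (1, 3, 1), pool now (1, 6, 7)
  hotel: need (1, 3, 5) fits (1, 6, 7); releases (2, 0, 2), pool now (3, 6, 9)
  india: need (2, 3, 3) fits (3, 6, 9); releases (0, 3, 1), pool now (3, 9, 10)
  golf: need (0, 3, 3) fits (3, 9, 10); releases (1, 0, 3), pool now (4, 9, 13)
  charlie: need (2, 6, 6) fits (4, 9, 13); releases (0, 1, 0), pool now (4, 10, 13)
  foxtrot: need (0, 4, 3) fits (4, 10, 13); releases (0, 3, 0), pool now (4, 13, 13)
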